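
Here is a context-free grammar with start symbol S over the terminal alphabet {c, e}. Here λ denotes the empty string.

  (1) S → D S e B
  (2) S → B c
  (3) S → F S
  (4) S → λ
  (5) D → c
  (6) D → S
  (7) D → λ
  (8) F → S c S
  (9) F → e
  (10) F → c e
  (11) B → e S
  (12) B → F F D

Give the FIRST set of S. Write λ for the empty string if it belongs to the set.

FIRST(S): from S→D S e B we get {c, e}; from S→B c we get {c, e}; from S→F S we get {c, e}; from S→λ we get {λ}. So FIRST(S) = {λ, c, e}.
FIRST(D): from D→c we get {c}; from D→S we get {λ, c, e}; from D→λ we get {λ}. So FIRST(D) = {λ, c, e}.
FIRST(F): from F→S c S we get {c, e}; from F→e we get {e}; from F→c e we get {c}. So FIRST(F) = {c, e}.
FIRST(B): from B→e S we get {e}; from B→F F D we get {c, e}. So FIRST(B) = {c, e}.

{λ, c, e}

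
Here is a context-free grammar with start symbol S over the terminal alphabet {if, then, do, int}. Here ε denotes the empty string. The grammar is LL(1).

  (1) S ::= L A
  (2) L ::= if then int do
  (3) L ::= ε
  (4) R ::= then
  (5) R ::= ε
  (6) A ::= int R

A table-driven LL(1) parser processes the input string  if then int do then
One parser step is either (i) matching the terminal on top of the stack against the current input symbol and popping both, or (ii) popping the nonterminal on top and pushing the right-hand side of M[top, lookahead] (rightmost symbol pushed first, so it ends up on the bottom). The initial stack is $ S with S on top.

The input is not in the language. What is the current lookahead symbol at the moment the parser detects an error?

then

step 1: stack=$ S  input=if then int do then $  — expand S ::= L A
step 2: stack=$ A L  input=if then int do then $  — expand L ::= if then int do
step 3: stack=$ A do int then if  input=if then int do then $  — match if
step 4: stack=$ A do int then  input=then int do then $  — match then
step 5: stack=$ A do int  input=int do then $  — match int
step 6: stack=$ A do  input=do then $  — match do
step 7: stack=$ A  input=then $  — error: M[A, then] is empty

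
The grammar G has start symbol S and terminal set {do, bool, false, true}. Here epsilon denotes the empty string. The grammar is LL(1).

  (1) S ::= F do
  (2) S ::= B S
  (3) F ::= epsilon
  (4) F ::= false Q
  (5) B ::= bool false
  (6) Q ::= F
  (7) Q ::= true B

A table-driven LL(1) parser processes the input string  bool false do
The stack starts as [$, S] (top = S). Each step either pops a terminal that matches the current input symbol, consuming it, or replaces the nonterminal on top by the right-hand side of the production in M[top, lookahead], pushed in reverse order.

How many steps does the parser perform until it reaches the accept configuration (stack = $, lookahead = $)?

7

     Stack           Input            Action
  1  $ S             bool false do $  expand S ::= B S
  2  $ S B           bool false do $  expand B ::= bool false
  3  $ S false bool  bool false do $  match bool
  4  $ S false       false do $       match false
  5  $ S             do $             expand S ::= F do
  6  $ do F          do $             expand F ::= epsilon
  7  $ do            do $             match do
Accept reached after 7 steps.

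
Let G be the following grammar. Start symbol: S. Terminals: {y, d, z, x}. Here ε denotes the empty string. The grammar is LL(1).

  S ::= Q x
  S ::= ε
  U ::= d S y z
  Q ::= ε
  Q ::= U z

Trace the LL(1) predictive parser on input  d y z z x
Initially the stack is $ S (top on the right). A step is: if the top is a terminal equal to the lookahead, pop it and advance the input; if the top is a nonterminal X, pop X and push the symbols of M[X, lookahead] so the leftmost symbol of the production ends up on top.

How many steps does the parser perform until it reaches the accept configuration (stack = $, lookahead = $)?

     Stack          Input        Action
  1  $ S            d y z z x $  expand S ::= Q x
  2  $ x Q          d y z z x $  expand Q ::= U z
  3  $ x z U        d y z z x $  expand U ::= d S y z
  4  $ x z z y S d  d y z z x $  match d
  5  $ x z z y S    y z z x $    expand S ::= ε
  6  $ x z z y      y z z x $    match y
  7  $ x z z        z z x $      match z
  8  $ x z          z x $        match z
  9  $ x            x $          match x
Accept reached after 9 steps.

9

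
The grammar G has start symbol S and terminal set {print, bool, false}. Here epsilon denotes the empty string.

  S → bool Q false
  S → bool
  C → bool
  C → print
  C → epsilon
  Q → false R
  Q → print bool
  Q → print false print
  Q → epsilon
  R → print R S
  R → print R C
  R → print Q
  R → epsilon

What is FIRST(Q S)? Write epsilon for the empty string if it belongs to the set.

FIRST(S): from S→bool Q false we get {bool}; from S→bool we get {bool}. So FIRST(S) = {bool}.
FIRST(C): from C→bool we get {bool}; from C→print we get {print}; from C→epsilon we get {epsilon}. So FIRST(C) = {epsilon, bool, print}.
FIRST(Q): from Q→false R we get {false}; from Q→print bool we get {print}; from Q→print false print we get {print}; from Q→epsilon we get {epsilon}. So FIRST(Q) = {epsilon, false, print}.
FIRST(R): from R→print R S we get {print}; from R→print R C we get {print}; from R→print Q we get {print}; from R→epsilon we get {epsilon}. So FIRST(R) = {epsilon, print}.
FIRST(Q S): take FIRST of each symbol in turn, carrying on past any symbol whose FIRST contains epsilon; result {bool, false, print}.

{bool, false, print}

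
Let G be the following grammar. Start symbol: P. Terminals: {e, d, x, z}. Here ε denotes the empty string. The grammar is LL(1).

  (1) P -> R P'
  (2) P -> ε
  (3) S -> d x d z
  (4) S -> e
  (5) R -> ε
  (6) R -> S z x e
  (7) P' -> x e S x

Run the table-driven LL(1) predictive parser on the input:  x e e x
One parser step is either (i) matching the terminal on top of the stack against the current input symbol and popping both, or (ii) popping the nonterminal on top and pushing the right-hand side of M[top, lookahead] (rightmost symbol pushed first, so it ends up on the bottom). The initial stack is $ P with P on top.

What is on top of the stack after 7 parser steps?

     Stack      Input      Action
  1  $ P        x e e x $  expand P -> R P'
  2  $ P' R     x e e x $  expand R -> ε
  3  $ P'       x e e x $  expand P' -> x e S x
  4  $ x S e x  x e e x $  match x
  5  $ x S e    e e x $    match e
  6  $ x S      e x $      expand S -> e
  7  $ x e      e x $      match e
Stack after step 7: $ x (top = x).

x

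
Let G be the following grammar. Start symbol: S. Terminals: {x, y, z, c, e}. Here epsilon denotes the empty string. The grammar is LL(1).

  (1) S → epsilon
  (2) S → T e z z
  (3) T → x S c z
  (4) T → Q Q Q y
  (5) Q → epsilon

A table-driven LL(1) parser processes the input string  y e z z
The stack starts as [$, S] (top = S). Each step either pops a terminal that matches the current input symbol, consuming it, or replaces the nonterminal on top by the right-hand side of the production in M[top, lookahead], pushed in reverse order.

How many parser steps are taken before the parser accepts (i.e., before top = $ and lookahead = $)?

     Stack            Input      Action
  1  $ S              y e z z $  expand S → T e z z
  2  $ z z e T        y e z z $  expand T → Q Q Q y
  3  $ z z e y Q Q Q  y e z z $  expand Q → epsilon
  4  $ z z e y Q Q    y e z z $  expand Q → epsilon
  5  $ z z e y Q      y e z z $  expand Q → epsilon
  6  $ z z e y        y e z z $  match y
  7  $ z z e          e z z $    match e
  8  $ z z            z z $      match z
  9  $ z              z $        match z
Accept reached after 9 steps.

9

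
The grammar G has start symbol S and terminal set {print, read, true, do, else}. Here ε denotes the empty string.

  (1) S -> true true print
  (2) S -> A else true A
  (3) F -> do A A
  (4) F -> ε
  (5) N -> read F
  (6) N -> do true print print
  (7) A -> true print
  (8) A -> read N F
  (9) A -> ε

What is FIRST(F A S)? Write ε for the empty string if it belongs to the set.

{do, else, read, true}

FIRST(F) = {ε, do}
FIRST(N) = {do, read}
FIRST(A) = {ε, read, true}
FIRST(S) = {else, read, true}  (via A else true A)
FIRST(F A S): take FIRST of each symbol in turn, carrying on past any symbol whose FIRST contains ε; result {do, else, read, true}.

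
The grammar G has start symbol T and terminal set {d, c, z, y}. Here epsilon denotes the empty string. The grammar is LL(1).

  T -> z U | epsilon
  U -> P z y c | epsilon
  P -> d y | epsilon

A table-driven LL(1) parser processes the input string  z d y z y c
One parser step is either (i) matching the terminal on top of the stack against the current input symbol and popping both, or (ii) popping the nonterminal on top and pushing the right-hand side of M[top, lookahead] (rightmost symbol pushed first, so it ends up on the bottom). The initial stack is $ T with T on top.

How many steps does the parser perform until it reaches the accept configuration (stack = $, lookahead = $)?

9

     Stack        Input          Action
  1  $ T          z d y z y c $  expand T -> z U
  2  $ U z        z d y z y c $  match z
  3  $ U          d y z y c $    expand U -> P z y c
  4  $ c y z P    d y z y c $    expand P -> d y
  5  $ c y z y d  d y z y c $    match d
  6  $ c y z y    y z y c $      match y
  7  $ c y z      z y c $        match z
  8  $ c y        y c $          match y
  9  $ c          c $            match c
Accept reached after 9 steps.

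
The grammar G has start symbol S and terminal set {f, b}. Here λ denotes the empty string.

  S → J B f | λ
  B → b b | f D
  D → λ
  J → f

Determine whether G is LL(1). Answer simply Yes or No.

FIRST(S) = {λ, f}
FIRST(B) = {b, f}
FIRST(D) = {λ}
FIRST(J) = {f}
FOLLOW(S) = {$}
FOLLOW(B) = {f}
FOLLOW(D) = {f}
FOLLOW(J) = {b, f}
Each cell of M receives at most one production.

Yes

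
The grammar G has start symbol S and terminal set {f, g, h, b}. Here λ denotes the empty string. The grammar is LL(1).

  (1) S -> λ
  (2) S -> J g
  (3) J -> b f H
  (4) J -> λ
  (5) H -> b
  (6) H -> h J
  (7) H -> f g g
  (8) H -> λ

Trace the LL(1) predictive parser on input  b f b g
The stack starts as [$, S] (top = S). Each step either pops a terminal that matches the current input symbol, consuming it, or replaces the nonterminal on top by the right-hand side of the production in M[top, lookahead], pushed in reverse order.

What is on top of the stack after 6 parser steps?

g

step 1: stack=$ S  input=b f b g $  — expand S -> J g
step 2: stack=$ g J  input=b f b g $  — expand J -> b f H
step 3: stack=$ g H f b  input=b f b g $  — match b
step 4: stack=$ g H f  input=f b g $  — match f
step 5: stack=$ g H  input=b g $  — expand H -> b
step 6: stack=$ g b  input=b g $  — match b
Stack after step 6: $ g (top = g).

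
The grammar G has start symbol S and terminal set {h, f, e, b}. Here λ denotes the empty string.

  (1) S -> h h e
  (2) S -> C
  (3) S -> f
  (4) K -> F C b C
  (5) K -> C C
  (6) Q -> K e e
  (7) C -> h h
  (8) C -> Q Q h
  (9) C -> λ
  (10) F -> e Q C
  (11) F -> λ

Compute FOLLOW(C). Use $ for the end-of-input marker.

{$, b, e, h}

FIRST(F) = {λ, e}
FIRST(S) = {λ, b, e, f, h}  (via C)
FIRST(K) = {λ, b, e, h}  (via F C b C, C C)
FIRST(Q) = {b, e, h}  (via K e e)
FIRST(C) = {λ, b, e, h}  (via Q Q h)
FOLLOW(S) includes $ since S is the start symbol.
FOLLOW(S): S appears on no right-hand side. Thus FOLLOW(S) = {$}.
FOLLOW(K): in Q->K e e, K is followed by e e with FIRST {e}. Thus FOLLOW(K) = {e}.
FOLLOW(F): in K->F C b C, F is followed by C b C with FIRST {b, e, h}. Thus FOLLOW(F) = {b, e, h}.
FOLLOW(Q): in C->Q Q h (occurrence 1), Q is followed by Q h with FIRST {b, e, h}; in C->Q Q h (occurrence 2), Q is followed by h with FIRST {h}; in F->e Q C, Q is followed by C with FIRST {λ, b, e, h}; in F->e Q C, the suffix after Q is nullable, so FOLLOW(Q) ⊇ FOLLOW(F) = {b, e, h}. Thus FOLLOW(Q) = {b, e, h}.
FOLLOW(C): in S->C, the suffix after C is empty, so FOLLOW(C) ⊇ FOLLOW(S) = {$}; in K->F C b C (occurrence 1), C is followed by b C with FIRST {b}; in K->F C b C (occurrence 2), the suffix after C is empty, so FOLLOW(C) ⊇ FOLLOW(K) = {e}; in K->C C (occurrence 1), C is followed by C with FIRST {λ, b, e, h}; in K->C C (occurrence 1), the suffix after C is nullable, so FOLLOW(C) ⊇ FOLLOW(K) = {e}; in K->C C (occurrence 2), the suffix after C is empty, so FOLLOW(C) ⊇ FOLLOW(K) = {e}; in F->e Q C, the suffix after C is empty, so FOLLOW(C) ⊇ FOLLOW(F) = {b, e, h}. Thus FOLLOW(C) = {$, b, e, h}.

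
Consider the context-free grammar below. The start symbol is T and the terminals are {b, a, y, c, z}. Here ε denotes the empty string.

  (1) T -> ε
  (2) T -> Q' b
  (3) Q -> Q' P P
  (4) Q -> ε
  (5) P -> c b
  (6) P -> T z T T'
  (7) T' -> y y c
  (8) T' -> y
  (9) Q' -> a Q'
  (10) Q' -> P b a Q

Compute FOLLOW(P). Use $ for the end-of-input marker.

{a, b, c, z}

FIRST(T'): from T'->y y c we get {y}; from T'->y we get {y}. So FIRST(T') = {y}.
FIRST(T): from T->ε we get {ε}; from T->Q' b we get {a, c, z}. So FIRST(T) = {ε, a, c, z}.
FIRST(P): from P->c b we get {c}; from P->T z T T' we get {a, c, z}. So FIRST(P) = {a, c, z}.
FIRST(Q'): from Q'->a Q' we get {a}; from Q'->P b a Q we get {a, c, z}. So FIRST(Q') = {a, c, z}.
FIRST(Q): from Q->Q' P P we get {a, c, z}; from Q->ε we get {ε}. So FIRST(Q) = {ε, a, c, z}.
FOLLOW(T) includes $ since T is the start symbol.
FOLLOW(T): in P->T z T T' (occurrence 1), T is followed by z T T' with FIRST {z}; in P->T z T T' (occurrence 2), T is followed by T' with FIRST {y}. Thus FOLLOW(T) = {$, y, z}.
FOLLOW(Q'): in T->Q' b, Q' is followed by b with FIRST {b}; in Q->Q' P P, Q' is followed by P P with FIRST {a, c, z}; in Q'->a Q', the suffix after Q' is empty (adds nothing new). Thus FOLLOW(Q') = {a, b, c, z}.
FOLLOW(Q): in Q'->P b a Q, the suffix after Q is empty, so FOLLOW(Q) ⊇ FOLLOW(Q') = {a, b, c, z}. Thus FOLLOW(Q) = {a, b, c, z}.
FOLLOW(P): in Q->Q' P P (occurrence 1), P is followed by P with FIRST {a, c, z}; in Q->Q' P P (occurrence 2), the suffix after P is empty, so FOLLOW(P) ⊇ FOLLOW(Q) = {a, b, c, z}; in Q'->P b a Q, P is followed by b a Q with FIRST {b}. Thus FOLLOW(P) = {a, b, c, z}.
FOLLOW(T'): in P->T z T T', the suffix after T' is empty, so FOLLOW(T') ⊇ FOLLOW(P) = {a, b, c, z}. Thus FOLLOW(T') = {a, b, c, z}.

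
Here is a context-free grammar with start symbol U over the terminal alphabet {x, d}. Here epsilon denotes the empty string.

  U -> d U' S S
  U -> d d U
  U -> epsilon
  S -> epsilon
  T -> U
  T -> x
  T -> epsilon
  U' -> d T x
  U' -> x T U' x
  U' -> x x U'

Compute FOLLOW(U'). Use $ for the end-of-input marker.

FIRST(U): from U->d U' S S we get {d}; from U->d d U we get {d}; from U->epsilon we get {epsilon}. So FIRST(U) = {epsilon, d}.
FIRST(S): from S->epsilon we get {epsilon}. So FIRST(S) = {epsilon}.
FIRST(U'): from U'->d T x we get {d}; from U'->x T U' x we get {x}; from U'->x x U' we get {x}. So FIRST(U') = {d, x}.
FIRST(T): from T->U we get {epsilon, d}; from T->x we get {x}; from T->epsilon we get {epsilon}. So FIRST(T) = {epsilon, d, x}.
FOLLOW(U) includes $ since U is the start symbol.
FOLLOW(T): in U'->d T x, T is followed by x with FIRST {x}; in U'->x T U' x, T is followed by U' x with FIRST {d, x}. Thus FOLLOW(T) = {d, x}.
FOLLOW(U): in U->d d U, the suffix after U is empty (adds nothing new); in T->U, the suffix after U is empty, so FOLLOW(U) ⊇ FOLLOW(T) = {d, x}. Thus FOLLOW(U) = {$, d, x}.
FOLLOW(S): in U->d U' S S (occurrence 1), S is followed by S with FIRST {epsilon}; in U->d U' S S (occurrence 1), the suffix after S is nullable, so FOLLOW(S) ⊇ FOLLOW(U) = {$, d, x}; in U->d U' S S (occurrence 2), the suffix after S is empty, so FOLLOW(S) ⊇ FOLLOW(U) = {$, d, x}. Thus FOLLOW(S) = {$, d, x}.
FOLLOW(U'): in U->d U' S S, U' is followed by S S with FIRST {epsilon}; in U->d U' S S, the suffix after U' is nullable, so FOLLOW(U') ⊇ FOLLOW(U) = {$, d, x}; in U'->x T U' x, U' is followed by x with FIRST {x}; in U'->x x U', the suffix after U' is empty (adds nothing new). Thus FOLLOW(U') = {$, d, x}.

{$, d, x}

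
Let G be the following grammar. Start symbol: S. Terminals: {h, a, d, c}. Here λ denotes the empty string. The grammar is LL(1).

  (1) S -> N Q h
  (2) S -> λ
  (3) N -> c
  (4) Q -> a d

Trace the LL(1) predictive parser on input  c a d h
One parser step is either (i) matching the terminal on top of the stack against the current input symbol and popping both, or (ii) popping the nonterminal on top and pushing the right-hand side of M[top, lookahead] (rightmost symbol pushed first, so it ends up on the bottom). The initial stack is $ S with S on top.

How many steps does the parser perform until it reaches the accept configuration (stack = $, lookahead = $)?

7

     Stack    Input      Action
  1  $ S      c a d h $  expand S -> N Q h
  2  $ h Q N  c a d h $  expand N -> c
  3  $ h Q c  c a d h $  match c
  4  $ h Q    a d h $    expand Q -> a d
  5  $ h d a  a d h $    match a
  6  $ h d    d h $      match d
  7  $ h      h $        match h
Accept reached after 7 steps.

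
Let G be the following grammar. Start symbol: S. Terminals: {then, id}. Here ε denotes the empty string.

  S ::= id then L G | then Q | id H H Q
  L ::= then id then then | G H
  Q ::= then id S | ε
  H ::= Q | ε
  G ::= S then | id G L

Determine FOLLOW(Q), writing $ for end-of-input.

{$, id, then}

FIRST(S) = {id, then}
FIRST(Q) = {ε, then}
FIRST(H) = {ε, then}  (via Q)
FIRST(G) = {id, then}  (via S then)
FIRST(L) = {id, then}  (via G H)
FOLLOW(S) includes $ since S is the start symbol.
FOLLOW(S): in Q::=then id S, the suffix after S is empty, so FOLLOW(S) ⊇ FOLLOW(Q) = {$, id, then}; in G::=S then, S is followed by then with FIRST {then}. Thus FOLLOW(S) = {$, id, then}.
FOLLOW(L): in S::=id then L G, L is followed by G with FIRST {id, then}; in G::=id G L, the suffix after L is empty, so FOLLOW(L) ⊇ FOLLOW(G) = {$, id, then}. Thus FOLLOW(L) = {$, id, then}.
FOLLOW(H): in S::=id H H Q (occurrence 1), H is followed by H Q with FIRST {ε, then}; in S::=id H H Q (occurrence 1), the suffix after H is nullable, so FOLLOW(H) ⊇ FOLLOW(S) = {$, id, then}; in S::=id H H Q (occurrence 2), H is followed by Q with FIRST {ε, then}; in S::=id H H Q (occurrence 2), the suffix after H is nullable, so FOLLOW(H) ⊇ FOLLOW(S) = {$, id, then}; in L::=G H, the suffix after H is empty, so FOLLOW(H) ⊇ FOLLOW(L) = {$, id, then}. Thus FOLLOW(H) = {$, id, then}.
FOLLOW(Q): in S::=then Q, the suffix after Q is empty, so FOLLOW(Q) ⊇ FOLLOW(S) = {$, id, then}; in S::=id H H Q, the suffix after Q is empty, so FOLLOW(Q) ⊇ FOLLOW(S) = {$, id, then}; in H::=Q, the suffix after Q is empty, so FOLLOW(Q) ⊇ FOLLOW(H) = {$, id, then}. Thus FOLLOW(Q) = {$, id, then}.
FOLLOW(G): in S::=id then L G, the suffix after G is empty, so FOLLOW(G) ⊇ FOLLOW(S) = {$, id, then}; in L::=G H, G is followed by H with FIRST {ε, then}; in L::=G H, the suffix after G is nullable, so FOLLOW(G) ⊇ FOLLOW(L) = {$, id, then}; in G::=id G L, G is followed by L with FIRST {id, then}. Thus FOLLOW(G) = {$, id, then}.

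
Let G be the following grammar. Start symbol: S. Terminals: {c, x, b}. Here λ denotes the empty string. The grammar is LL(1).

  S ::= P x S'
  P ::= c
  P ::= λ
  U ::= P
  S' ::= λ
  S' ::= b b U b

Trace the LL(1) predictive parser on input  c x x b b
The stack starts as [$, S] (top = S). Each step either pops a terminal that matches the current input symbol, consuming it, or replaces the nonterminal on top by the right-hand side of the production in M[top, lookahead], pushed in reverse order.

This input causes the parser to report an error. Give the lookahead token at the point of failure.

     Stack     Input        Action
  1  $ S       c x x b b $  expand S ::= P x S'
  2  $ S' x P  c x x b b $  expand P ::= c
  3  $ S' x c  c x x b b $  match c
  4  $ S' x    x x b b $    match x
  5  $ S'      x b b $      error: M[S', x] is empty

x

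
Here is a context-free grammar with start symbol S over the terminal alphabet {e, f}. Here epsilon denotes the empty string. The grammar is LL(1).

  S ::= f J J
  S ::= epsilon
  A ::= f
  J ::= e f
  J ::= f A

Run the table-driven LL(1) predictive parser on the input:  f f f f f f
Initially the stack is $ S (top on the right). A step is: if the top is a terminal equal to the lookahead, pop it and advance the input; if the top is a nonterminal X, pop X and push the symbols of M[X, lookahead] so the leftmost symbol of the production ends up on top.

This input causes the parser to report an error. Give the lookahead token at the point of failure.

      Stack    Input          Action
   1  $ S      f f f f f f $  expand S ::= f J J
   2  $ J J f  f f f f f f $  match f
   3  $ J J    f f f f f $    expand J ::= f A
   4  $ J A f  f f f f f $    match f
   5  $ J A    f f f f $      expand A ::= f
   6  $ J f    f f f f $      match f
   7  $ J      f f f $        expand J ::= f A
   8  $ A f    f f f $        match f
   9  $ A      f f $          expand A ::= f
  10  $ f      f f $          match f
  11  $        f $            error: stack empty but input remains

f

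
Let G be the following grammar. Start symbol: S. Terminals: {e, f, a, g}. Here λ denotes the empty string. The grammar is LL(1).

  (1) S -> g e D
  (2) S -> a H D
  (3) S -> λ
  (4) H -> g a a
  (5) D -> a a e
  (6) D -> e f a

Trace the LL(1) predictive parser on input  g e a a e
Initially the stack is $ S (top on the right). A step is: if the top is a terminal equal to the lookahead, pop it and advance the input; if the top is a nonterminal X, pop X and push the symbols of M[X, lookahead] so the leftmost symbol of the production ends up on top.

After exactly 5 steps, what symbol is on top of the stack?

step 1: stack=$ S  input=g e a a e $  — expand S -> g e D
step 2: stack=$ D e g  input=g e a a e $  — match g
step 3: stack=$ D e  input=e a a e $  — match e
step 4: stack=$ D  input=a a e $  — expand D -> a a e
step 5: stack=$ e a a  input=a a e $  — match a
Stack after step 5: $ e a (top = a).

a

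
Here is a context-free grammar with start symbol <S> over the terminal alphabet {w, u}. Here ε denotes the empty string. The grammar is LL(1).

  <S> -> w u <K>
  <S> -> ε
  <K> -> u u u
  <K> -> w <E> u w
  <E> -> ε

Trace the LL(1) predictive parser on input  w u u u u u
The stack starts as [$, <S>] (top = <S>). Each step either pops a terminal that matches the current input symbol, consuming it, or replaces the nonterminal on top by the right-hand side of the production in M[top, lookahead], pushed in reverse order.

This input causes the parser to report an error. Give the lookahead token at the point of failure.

u

step 1: stack=$ <S>  input=w u u u u u $  — expand <S> -> w u <K>
step 2: stack=$ <K> u w  input=w u u u u u $  — match w
step 3: stack=$ <K> u  input=u u u u u $  — match u
step 4: stack=$ <K>  input=u u u u $  — expand <K> -> u u u
step 5: stack=$ u u u  input=u u u u $  — match u
step 6: stack=$ u u  input=u u u $  — match u
step 7: stack=$ u  input=u u $  — match u
step 8: stack=$  input=u $  — error: stack empty but input remains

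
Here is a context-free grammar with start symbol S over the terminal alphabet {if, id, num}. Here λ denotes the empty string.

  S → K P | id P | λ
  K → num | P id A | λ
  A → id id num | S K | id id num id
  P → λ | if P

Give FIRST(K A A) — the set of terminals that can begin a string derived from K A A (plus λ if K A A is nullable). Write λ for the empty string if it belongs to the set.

{λ, id, if, num}

FIRST(P) = {λ, if}
FIRST(K) = {λ, id, if, num}  (via P id A)
FIRST(S) = {λ, id, if, num}  (via K P)
FIRST(A) = {λ, id, if, num}  (via S K)
FIRST(K A A): take FIRST of each symbol in turn, carrying on past any symbol whose FIRST contains λ; result {λ, id, if, num}.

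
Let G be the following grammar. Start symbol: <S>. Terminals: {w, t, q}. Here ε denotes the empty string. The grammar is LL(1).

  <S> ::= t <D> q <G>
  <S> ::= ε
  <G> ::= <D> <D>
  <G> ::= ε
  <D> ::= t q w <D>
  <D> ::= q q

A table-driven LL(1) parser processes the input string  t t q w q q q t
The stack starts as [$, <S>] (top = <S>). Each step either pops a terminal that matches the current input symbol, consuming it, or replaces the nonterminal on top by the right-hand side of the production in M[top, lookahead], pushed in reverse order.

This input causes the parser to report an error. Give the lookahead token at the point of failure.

$

      Stack              Input              Action
   1  $ <S>              t t q w q q q t $  expand <S> ::= t <D> q <G>
   2  $ <G> q <D> t      t t q w q q q t $  match t
   3  $ <G> q <D>        t q w q q q t $    expand <D> ::= t q w <D>
   4  $ <G> q <D> w q t  t q w q q q t $    match t
   5  $ <G> q <D> w q    q w q q q t $      match q
   6  $ <G> q <D> w      w q q q t $        match w
   7  $ <G> q <D>        q q q t $          expand <D> ::= q q
   8  $ <G> q q q        q q q t $          match q
   9  $ <G> q q          q q t $            match q
  10  $ <G> q            q t $              match q
  11  $ <G>              t $                expand <G> ::= <D> <D>
  12  $ <D> <D>          t $                expand <D> ::= t q w <D>
  13  $ <D> <D> w q t    t $                match t
  14  $ <D> <D> w q      $                  error: top is terminal q but lookahead is $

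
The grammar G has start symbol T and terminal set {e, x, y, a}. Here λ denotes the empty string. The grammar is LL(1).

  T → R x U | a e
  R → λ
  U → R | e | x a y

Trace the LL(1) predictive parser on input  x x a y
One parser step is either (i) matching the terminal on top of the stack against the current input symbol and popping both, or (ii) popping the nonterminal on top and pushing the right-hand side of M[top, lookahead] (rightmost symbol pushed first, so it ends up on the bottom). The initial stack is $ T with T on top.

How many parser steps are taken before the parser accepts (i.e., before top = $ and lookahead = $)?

step 1: stack=$ T  input=x x a y $  — expand T → R x U
step 2: stack=$ U x R  input=x x a y $  — expand R → λ
step 3: stack=$ U x  input=x x a y $  — match x
step 4: stack=$ U  input=x a y $  — expand U → x a y
step 5: stack=$ y a x  input=x a y $  — match x
step 6: stack=$ y a  input=a y $  — match a
step 7: stack=$ y  input=y $  — match y
Accept reached after 7 steps.

7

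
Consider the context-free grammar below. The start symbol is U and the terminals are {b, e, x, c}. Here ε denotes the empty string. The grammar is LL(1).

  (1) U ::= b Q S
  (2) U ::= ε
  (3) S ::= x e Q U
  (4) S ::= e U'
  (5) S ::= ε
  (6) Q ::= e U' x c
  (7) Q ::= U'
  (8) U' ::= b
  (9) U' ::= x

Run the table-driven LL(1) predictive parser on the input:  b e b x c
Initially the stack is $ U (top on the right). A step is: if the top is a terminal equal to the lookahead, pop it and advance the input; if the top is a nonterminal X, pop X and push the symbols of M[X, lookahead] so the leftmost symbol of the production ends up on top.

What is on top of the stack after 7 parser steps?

c

step 1: stack=$ U  input=b e b x c $  — expand U ::= b Q S
step 2: stack=$ S Q b  input=b e b x c $  — match b
step 3: stack=$ S Q  input=e b x c $  — expand Q ::= e U' x c
step 4: stack=$ S c x U' e  input=e b x c $  — match e
step 5: stack=$ S c x U'  input=b x c $  — expand U' ::= b
step 6: stack=$ S c x b  input=b x c $  — match b
step 7: stack=$ S c x  input=x c $  — match x
Stack after step 7: $ S c (top = c).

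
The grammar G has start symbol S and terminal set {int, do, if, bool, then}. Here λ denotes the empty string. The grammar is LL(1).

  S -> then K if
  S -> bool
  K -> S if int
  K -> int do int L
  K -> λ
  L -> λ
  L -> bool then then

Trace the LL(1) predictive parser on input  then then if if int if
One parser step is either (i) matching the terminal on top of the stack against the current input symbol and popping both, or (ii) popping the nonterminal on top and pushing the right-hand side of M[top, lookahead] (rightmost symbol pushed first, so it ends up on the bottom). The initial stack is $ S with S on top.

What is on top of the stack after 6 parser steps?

step 1: stack=$ S  input=then then if if int if $  — expand S -> then K if
step 2: stack=$ if K then  input=then then if if int if $  — match then
step 3: stack=$ if K  input=then if if int if $  — expand K -> S if int
step 4: stack=$ if int if S  input=then if if int if $  — expand S -> then K if
step 5: stack=$ if int if if K then  input=then if if int if $  — match then
step 6: stack=$ if int if if K  input=if if int if $  — expand K -> λ
Stack after step 6: $ if int if if (top = if).

if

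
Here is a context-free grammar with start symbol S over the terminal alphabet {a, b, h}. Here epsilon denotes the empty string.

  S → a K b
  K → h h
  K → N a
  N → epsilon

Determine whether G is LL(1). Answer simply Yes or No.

Yes

FIRST(S) = {a}
FIRST(K) = {a, h}
FIRST(N) = {epsilon}
FOLLOW(S) = {$}
FOLLOW(K) = {b}
FOLLOW(N) = {a}
Each cell of M receives at most one production.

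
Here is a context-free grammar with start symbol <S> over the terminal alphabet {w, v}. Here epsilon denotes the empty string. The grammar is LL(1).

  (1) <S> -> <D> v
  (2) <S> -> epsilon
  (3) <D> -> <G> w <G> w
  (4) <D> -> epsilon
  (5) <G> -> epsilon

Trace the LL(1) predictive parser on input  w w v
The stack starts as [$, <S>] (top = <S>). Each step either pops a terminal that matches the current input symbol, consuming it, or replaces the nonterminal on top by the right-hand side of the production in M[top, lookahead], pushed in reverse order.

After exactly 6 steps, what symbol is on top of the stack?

v

step 1: stack=$ <S>  input=w w v $  — expand <S> -> <D> v
step 2: stack=$ v <D>  input=w w v $  — expand <D> -> <G> w <G> w
step 3: stack=$ v w <G> w <G>  input=w w v $  — expand <G> -> epsilon
step 4: stack=$ v w <G> w  input=w w v $  — match w
step 5: stack=$ v w <G>  input=w v $  — expand <G> -> epsilon
step 6: stack=$ v w  input=w v $  — match w
Stack after step 6: $ v (top = v).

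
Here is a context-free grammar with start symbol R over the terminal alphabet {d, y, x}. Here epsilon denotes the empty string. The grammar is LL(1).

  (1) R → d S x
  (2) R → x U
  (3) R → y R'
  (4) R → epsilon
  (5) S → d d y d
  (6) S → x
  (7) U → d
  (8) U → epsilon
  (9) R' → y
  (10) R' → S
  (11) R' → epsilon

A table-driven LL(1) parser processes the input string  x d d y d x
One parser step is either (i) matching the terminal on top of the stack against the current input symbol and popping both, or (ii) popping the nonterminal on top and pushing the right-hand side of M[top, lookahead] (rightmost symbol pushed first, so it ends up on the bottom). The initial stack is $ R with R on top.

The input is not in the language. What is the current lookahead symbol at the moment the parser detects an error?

step 1: stack=$ R  input=x d d y d x $  — expand R → x U
step 2: stack=$ U x  input=x d d y d x $  — match x
step 3: stack=$ U  input=d d y d x $  — expand U → d
step 4: stack=$ d  input=d d y d x $  — match d
step 5: stack=$  input=d y d x $  — error: stack empty but input remains

d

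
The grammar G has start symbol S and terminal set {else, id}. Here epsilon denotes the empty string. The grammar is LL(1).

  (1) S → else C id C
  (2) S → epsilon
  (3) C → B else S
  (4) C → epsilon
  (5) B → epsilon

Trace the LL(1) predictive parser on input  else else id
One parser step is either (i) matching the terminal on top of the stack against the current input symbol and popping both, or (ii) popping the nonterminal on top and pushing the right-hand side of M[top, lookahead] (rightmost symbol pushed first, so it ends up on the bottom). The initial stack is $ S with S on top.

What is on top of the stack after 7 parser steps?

     Stack            Input           Action
  1  $ S              else else id $  expand S → else C id C
  2  $ C id C else    else else id $  match else
  3  $ C id C         else id $       expand C → B else S
  4  $ C id S else B  else id $       expand B → epsilon
  5  $ C id S else    else id $       match else
  6  $ C id S         id $            expand S → epsilon
  7  $ C id           id $            match id
Stack after step 7: $ C (top = C).

C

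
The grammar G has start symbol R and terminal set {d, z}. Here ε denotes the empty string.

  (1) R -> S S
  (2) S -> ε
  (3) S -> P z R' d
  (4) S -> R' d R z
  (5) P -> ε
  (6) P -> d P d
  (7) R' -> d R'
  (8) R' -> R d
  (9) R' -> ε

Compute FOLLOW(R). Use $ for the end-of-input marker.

FIRST(P) = {ε, d}
FIRST(R) = {ε, d, z}  (via S S)
FIRST(R') = {ε, d, z}  (via R d)
FIRST(S) = {ε, d, z}  (via P z R' d, R' d R z)
FOLLOW(R) includes $ since R is the start symbol.
FOLLOW(R): in S->R' d R z, R is followed by z with FIRST {z}; in R'->R d, R is followed by d with FIRST {d}. Thus FOLLOW(R) = {$, d, z}.
FOLLOW(S): in R->S S (occurrence 1), S is followed by S with FIRST {ε, d, z}; in R->S S (occurrence 1), the suffix after S is nullable, so FOLLOW(S) ⊇ FOLLOW(R) = {$, d, z}; in R->S S (occurrence 2), the suffix after S is empty, so FOLLOW(S) ⊇ FOLLOW(R) = {$, d, z}. Thus FOLLOW(S) = {$, d, z}.
FOLLOW(P): in S->P z R' d, P is followed by z R' d with FIRST {z}; in P->d P d, P is followed by d with FIRST {d}. Thus FOLLOW(P) = {d, z}.
FOLLOW(R'): in S->P z R' d, R' is followed by d with FIRST {d}; in S->R' d R z, R' is followed by d R z with FIRST {d}; in R'->d R', the suffix after R' is empty (adds nothing new). Thus FOLLOW(R') = {d}.

{$, d, z}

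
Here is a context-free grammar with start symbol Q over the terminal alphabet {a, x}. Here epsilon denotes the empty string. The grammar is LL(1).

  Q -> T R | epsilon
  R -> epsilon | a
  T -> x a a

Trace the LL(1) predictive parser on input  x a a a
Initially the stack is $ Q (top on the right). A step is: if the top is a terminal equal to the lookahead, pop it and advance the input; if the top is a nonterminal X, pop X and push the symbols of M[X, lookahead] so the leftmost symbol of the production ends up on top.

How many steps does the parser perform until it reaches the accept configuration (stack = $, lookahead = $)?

step 1: stack=$ Q  input=x a a a $  — expand Q -> T R
step 2: stack=$ R T  input=x a a a $  — expand T -> x a a
step 3: stack=$ R a a x  input=x a a a $  — match x
step 4: stack=$ R a a  input=a a a $  — match a
step 5: stack=$ R a  input=a a $  — match a
step 6: stack=$ R  input=a $  — expand R -> a
step 7: stack=$ a  input=a $  — match a
Accept reached after 7 steps.

7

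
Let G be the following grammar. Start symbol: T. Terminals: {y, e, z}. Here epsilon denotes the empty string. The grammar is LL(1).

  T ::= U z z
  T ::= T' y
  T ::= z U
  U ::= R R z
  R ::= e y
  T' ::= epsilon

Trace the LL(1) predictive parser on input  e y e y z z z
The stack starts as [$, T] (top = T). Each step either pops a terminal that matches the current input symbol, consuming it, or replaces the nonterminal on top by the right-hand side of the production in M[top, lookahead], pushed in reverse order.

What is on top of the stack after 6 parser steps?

e

     Stack          Input            Action
  1  $ T            e y e y z z z $  expand T ::= U z z
  2  $ z z U        e y e y z z z $  expand U ::= R R z
  3  $ z z z R R    e y e y z z z $  expand R ::= e y
  4  $ z z z R y e  e y e y z z z $  match e
  5  $ z z z R y    y e y z z z $    match y
  6  $ z z z R      e y z z z $      expand R ::= e y
Stack after step 6: $ z z z y e (top = e).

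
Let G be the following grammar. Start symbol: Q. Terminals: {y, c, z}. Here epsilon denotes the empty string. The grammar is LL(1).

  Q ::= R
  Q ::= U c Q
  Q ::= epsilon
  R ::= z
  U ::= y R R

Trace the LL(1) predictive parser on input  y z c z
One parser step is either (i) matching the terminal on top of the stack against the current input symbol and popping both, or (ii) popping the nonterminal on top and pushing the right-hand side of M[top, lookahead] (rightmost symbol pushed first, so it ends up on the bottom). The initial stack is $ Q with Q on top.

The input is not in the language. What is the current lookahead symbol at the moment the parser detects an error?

c

step 1: stack=$ Q  input=y z c z $  — expand Q ::= U c Q
step 2: stack=$ Q c U  input=y z c z $  — expand U ::= y R R
step 3: stack=$ Q c R R y  input=y z c z $  — match y
step 4: stack=$ Q c R R  input=z c z $  — expand R ::= z
step 5: stack=$ Q c R z  input=z c z $  — match z
step 6: stack=$ Q c R  input=c z $  — error: M[R, c] is empty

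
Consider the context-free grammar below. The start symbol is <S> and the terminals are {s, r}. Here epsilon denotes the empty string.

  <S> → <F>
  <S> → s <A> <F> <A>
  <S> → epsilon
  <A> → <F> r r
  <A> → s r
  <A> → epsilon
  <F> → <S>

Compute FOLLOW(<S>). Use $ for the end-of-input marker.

FIRST(<S>): from <S>→<F> we get {epsilon, s}; from <S>→s <A> <F> <A> we get {s}; from <S>→epsilon we get {epsilon}. So FIRST(<S>) = {epsilon, s}.
FIRST(<F>): from <F>→<S> we get {epsilon, s}. So FIRST(<F>) = {epsilon, s}.
FIRST(<A>): from <A>→<F> r r we get {r, s}; from <A>→s r we get {s}; from <A>→epsilon we get {epsilon}. So FIRST(<A>) = {epsilon, r, s}.
FOLLOW(<S>) includes $ since <S> is the start symbol.
FOLLOW(<S>): in <F>→<S>, the suffix after <S> is empty, so FOLLOW(<S>) ⊇ FOLLOW(<F>) = {$, r, s}. Thus FOLLOW(<S>) = {$, r, s}.
FOLLOW(<A>): in <S>→s <A> <F> <A> (occurrence 1), <A> is followed by <F> <A> with FIRST {epsilon, r, s}; in <S>→s <A> <F> <A> (occurrence 1), the suffix after <A> is nullable, so FOLLOW(<A>) ⊇ FOLLOW(<S>) = {$, r, s}; in <S>→s <A> <F> <A> (occurrence 2), the suffix after <A> is empty, so FOLLOW(<A>) ⊇ FOLLOW(<S>) = {$, r, s}. Thus FOLLOW(<A>) = {$, r, s}.
FOLLOW(<F>): in <S>→<F>, the suffix after <F> is empty, so FOLLOW(<F>) ⊇ FOLLOW(<S>) = {$, r, s}; in <S>→s <A> <F> <A>, <F> is followed by <A> with FIRST {epsilon, r, s}; in <S>→s <A> <F> <A>, the suffix after <F> is nullable, so FOLLOW(<F>) ⊇ FOLLOW(<S>) = {$, r, s}; in <A>→<F> r r, <F> is followed by r r with FIRST {r}. Thus FOLLOW(<F>) = {$, r, s}.

{$, r, s}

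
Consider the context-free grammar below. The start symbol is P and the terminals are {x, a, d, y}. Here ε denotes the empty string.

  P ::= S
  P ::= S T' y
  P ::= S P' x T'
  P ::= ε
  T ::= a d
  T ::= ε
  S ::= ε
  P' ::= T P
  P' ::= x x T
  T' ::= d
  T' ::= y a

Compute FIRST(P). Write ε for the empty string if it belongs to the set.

{ε, a, d, x, y}

FIRST(T) = {ε, a}
FIRST(S) = {ε}
FIRST(T') = {d, y}
FIRST(P) = {ε, a, d, x, y}  (via S, S T' y, S P' x T')
FIRST(P') = {ε, a, d, x, y}  (via T P)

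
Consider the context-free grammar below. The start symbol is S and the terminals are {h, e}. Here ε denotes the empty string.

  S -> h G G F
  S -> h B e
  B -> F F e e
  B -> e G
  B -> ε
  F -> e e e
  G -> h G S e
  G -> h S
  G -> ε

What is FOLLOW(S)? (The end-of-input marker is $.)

FIRST(S) = {h}
FIRST(F) = {e}
FIRST(G) = {ε, h}
FIRST(B) = {ε, e}  (via F F e e)
FOLLOW(S) includes $ since S is the start symbol.
FOLLOW(B): in S->h B e, B is followed by e with FIRST {e}. Thus FOLLOW(B) = {e}.
FOLLOW(G): in S->h G G F (occurrence 1), G is followed by G F with FIRST {e, h}; in S->h G G F (occurrence 2), G is followed by F with FIRST {e}; in B->e G, the suffix after G is empty, so FOLLOW(G) ⊇ FOLLOW(B) = {e}; in G->h G S e, G is followed by S e with FIRST {h}. Thus FOLLOW(G) = {e, h}.
FOLLOW(S): in G->h G S e, S is followed by e with FIRST {e}; in G->h S, the suffix after S is empty, so FOLLOW(S) ⊇ FOLLOW(G) = {e, h}. Thus FOLLOW(S) = {$, e, h}.
FOLLOW(F): in S->h G G F, the suffix after F is empty, so FOLLOW(F) ⊇ FOLLOW(S) = {$, e, h}; in B->F F e e (occurrence 1), F is followed by F e e with FIRST {e}; in B->F F e e (occurrence 2), F is followed by e e with FIRST {e}. Thus FOLLOW(F) = {$, e, h}.

{$, e, h}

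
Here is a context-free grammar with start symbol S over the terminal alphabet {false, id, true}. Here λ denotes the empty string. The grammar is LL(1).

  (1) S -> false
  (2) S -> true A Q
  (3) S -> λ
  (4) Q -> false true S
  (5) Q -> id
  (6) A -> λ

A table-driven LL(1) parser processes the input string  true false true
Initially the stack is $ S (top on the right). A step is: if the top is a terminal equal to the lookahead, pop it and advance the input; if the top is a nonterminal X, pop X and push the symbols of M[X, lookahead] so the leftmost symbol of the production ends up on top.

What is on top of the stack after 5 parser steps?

true

     Stack           Input              Action
  1  $ S             true false true $  expand S -> true A Q
  2  $ Q A true      true false true $  match true
  3  $ Q A           false true $       expand A -> λ
  4  $ Q             false true $       expand Q -> false true S
  5  $ S true false  false true $       match false
Stack after step 5: $ S true (top = true).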